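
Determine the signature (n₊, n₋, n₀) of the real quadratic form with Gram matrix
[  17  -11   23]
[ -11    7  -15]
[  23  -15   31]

step 0: pivot 17 → sign +
step 1: pivot -2/17 → sign −
step 2: row/col 2 already zero → sign 0
signature = (1, 1, 1)

Answer: (1, 1, 1)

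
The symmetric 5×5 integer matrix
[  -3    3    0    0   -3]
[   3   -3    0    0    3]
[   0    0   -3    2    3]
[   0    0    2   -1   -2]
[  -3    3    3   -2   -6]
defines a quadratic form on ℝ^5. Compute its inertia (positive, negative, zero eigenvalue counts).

Answer: (1, 2, 2)

Derivation:
step 0: pivot -3 → sign −
step 1: pivot -3 → sign −
step 2: pivot 1/3 → sign +
step 3: row/col 3 already zero → sign 0
step 4: row/col 4 already zero → sign 0
signature = (1, 2, 2)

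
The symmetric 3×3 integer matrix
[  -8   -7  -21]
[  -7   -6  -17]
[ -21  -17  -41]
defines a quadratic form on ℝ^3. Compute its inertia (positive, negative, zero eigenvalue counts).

Answer: (1, 2, 0)

Derivation:
step 0: pivot -8 → sign −
step 1: pivot 1/8 → sign +
step 2: pivot -1 → sign −
signature = (1, 2, 0)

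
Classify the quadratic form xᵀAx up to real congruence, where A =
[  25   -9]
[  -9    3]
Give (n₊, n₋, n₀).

Answer: (1, 1, 0)

Derivation:
step 0: pivot 25 → sign +
step 1: pivot -6/25 → sign −
signature = (1, 1, 0)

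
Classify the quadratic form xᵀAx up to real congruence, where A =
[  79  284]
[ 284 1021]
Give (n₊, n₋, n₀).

step 0: pivot 79 → sign +
step 1: pivot 3/79 → sign +
signature = (2, 0, 0)

Answer: (2, 0, 0)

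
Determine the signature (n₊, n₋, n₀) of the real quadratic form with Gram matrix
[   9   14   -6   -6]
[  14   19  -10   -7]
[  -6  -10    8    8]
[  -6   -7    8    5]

step 0: pivot 9 → sign +
step 1: pivot -25/9 → sign −
step 2: pivot 104/25 → sign +
step 3: pivot 3/26 → sign +
signature = (3, 1, 0)

Answer: (3, 1, 0)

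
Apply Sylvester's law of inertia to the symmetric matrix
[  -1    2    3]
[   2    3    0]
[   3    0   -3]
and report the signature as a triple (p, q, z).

step 0: pivot -1 → sign −
step 1: pivot 7 → sign +
step 2: pivot 6/7 → sign +
signature = (2, 1, 0)

Answer: (2, 1, 0)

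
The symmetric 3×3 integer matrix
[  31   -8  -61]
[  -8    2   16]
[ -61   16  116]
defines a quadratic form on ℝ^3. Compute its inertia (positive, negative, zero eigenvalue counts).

Answer: (1, 2, 0)

Derivation:
step 0: pivot 31 → sign +
step 1: pivot -2/31 → sign −
step 2: pivot -3 → sign −
signature = (1, 2, 0)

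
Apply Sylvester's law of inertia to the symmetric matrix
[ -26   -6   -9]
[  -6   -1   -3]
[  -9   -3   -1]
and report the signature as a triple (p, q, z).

step 0: pivot -26 → sign −
step 1: pivot 5/13 → sign +
step 2: pivot -1/10 → sign −
signature = (1, 2, 0)

Answer: (1, 2, 0)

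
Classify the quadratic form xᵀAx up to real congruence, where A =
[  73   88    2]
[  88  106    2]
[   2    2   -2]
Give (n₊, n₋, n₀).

Answer: (1, 1, 1)

Derivation:
step 0: pivot 73 → sign +
step 1: pivot -6/73 → sign −
step 2: row/col 2 already zero → sign 0
signature = (1, 1, 1)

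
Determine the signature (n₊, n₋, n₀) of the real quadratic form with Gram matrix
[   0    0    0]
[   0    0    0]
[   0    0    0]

step 0: row/col 0 already zero → sign 0
step 1: row/col 1 already zero → sign 0
step 2: row/col 2 already zero → sign 0
signature = (0, 0, 3)

Answer: (0, 0, 3)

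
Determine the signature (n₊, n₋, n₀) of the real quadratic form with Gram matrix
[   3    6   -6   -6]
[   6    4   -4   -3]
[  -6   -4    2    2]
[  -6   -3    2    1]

Answer: (1, 3, 0)

Derivation:
step 0: pivot 3 → sign +
step 1: pivot -8 → sign −
step 2: pivot -2 → sign −
step 3: pivot -3/8 → sign −
signature = (1, 3, 0)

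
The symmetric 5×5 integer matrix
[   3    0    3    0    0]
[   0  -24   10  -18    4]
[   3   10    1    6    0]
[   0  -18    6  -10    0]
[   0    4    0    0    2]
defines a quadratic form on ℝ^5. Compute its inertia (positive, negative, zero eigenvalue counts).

Answer: (3, 1, 1)

Derivation:
step 0: pivot 3 → sign +
step 1: pivot -24 → sign −
step 2: pivot 13/6 → sign +
step 3: pivot 32/13 → sign +
step 4: row/col 4 already zero → sign 0
signature = (3, 1, 1)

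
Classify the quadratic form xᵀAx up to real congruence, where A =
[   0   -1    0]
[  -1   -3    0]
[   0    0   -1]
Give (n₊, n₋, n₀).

Answer: (1, 2, 0)

Derivation:
step 0: pivot -3 → sign −
step 1: pivot 1/3 → sign +
step 2: pivot -1 → sign −
signature = (1, 2, 0)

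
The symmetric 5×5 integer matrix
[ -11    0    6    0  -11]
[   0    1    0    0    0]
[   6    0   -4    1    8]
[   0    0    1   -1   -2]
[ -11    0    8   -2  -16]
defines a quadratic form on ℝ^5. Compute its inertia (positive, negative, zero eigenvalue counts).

step 0: pivot -11 → sign −
step 1: pivot 1 → sign +
step 2: pivot -8/11 → sign −
step 3: pivot 3/8 → sign +
step 4: pivot -1 → sign −
signature = (2, 3, 0)

Answer: (2, 3, 0)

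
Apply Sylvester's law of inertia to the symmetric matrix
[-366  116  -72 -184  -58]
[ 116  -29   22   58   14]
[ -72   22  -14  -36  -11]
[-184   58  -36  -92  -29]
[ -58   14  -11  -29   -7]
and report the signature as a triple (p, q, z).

step 0: pivot -366 → sign −
step 1: pivot 1421/183 → sign +
step 2: pivot 110/1421 → sign +
step 3: pivot 8/55 → sign +
step 4: pivot -3/8 → sign −
signature = (3, 2, 0)

Answer: (3, 2, 0)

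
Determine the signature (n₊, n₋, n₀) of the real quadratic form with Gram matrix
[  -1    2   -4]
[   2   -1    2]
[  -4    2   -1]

step 0: pivot -1 → sign −
step 1: pivot 3 → sign +
step 2: pivot 3 → sign +
signature = (2, 1, 0)

Answer: (2, 1, 0)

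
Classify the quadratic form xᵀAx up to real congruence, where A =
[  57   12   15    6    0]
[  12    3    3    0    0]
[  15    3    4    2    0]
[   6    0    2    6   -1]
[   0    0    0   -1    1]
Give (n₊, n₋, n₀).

step 0: pivot 57 → sign +
step 1: pivot 9/19 → sign +
step 2: pivot 2 → sign +
step 3: pivot 1/2 → sign +
step 4: row/col 4 already zero → sign 0
signature = (4, 0, 1)

Answer: (4, 0, 1)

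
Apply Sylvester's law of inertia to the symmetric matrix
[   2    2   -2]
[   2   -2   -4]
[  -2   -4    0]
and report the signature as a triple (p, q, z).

Answer: (1, 2, 0)

Derivation:
step 0: pivot 2 → sign +
step 1: pivot -4 → sign −
step 2: pivot -1 → sign −
signature = (1, 2, 0)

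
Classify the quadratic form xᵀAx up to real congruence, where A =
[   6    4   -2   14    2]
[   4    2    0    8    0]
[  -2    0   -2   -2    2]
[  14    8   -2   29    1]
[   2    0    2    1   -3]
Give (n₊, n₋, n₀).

step 0: pivot 6 → sign +
step 1: pivot -2/3 → sign −
step 2: pivot -1 → sign −
step 3: row/col 3 already zero → sign 0
step 4: row/col 4 already zero → sign 0
signature = (1, 2, 2)

Answer: (1, 2, 2)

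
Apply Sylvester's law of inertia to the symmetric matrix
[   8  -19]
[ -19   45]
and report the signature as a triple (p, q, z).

step 0: pivot 8 → sign +
step 1: pivot -1/8 → sign −
signature = (1, 1, 0)

Answer: (1, 1, 0)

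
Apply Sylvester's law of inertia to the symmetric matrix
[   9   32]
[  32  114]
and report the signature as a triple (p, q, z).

Answer: (2, 0, 0)

Derivation:
step 0: pivot 9 → sign +
step 1: pivot 2/9 → sign +
signature = (2, 0, 0)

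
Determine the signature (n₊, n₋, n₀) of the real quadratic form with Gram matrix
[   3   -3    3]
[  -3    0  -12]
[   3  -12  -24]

step 0: pivot 3 → sign +
step 1: pivot -3 → sign −
step 2: row/col 2 already zero → sign 0
signature = (1, 1, 1)

Answer: (1, 1, 1)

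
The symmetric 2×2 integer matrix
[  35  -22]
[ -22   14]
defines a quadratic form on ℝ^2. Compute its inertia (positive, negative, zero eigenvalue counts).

step 0: pivot 35 → sign +
step 1: pivot 6/35 → sign +
signature = (2, 0, 0)

Answer: (2, 0, 0)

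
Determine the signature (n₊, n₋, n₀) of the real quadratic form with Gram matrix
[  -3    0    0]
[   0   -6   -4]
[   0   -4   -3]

Answer: (0, 3, 0)

Derivation:
step 0: pivot -3 → sign −
step 1: pivot -6 → sign −
step 2: pivot -1/3 → sign −
signature = (0, 3, 0)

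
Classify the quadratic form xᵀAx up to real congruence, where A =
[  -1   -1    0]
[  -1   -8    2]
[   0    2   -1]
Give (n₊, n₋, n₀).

Answer: (0, 3, 0)

Derivation:
step 0: pivot -1 → sign −
step 1: pivot -7 → sign −
step 2: pivot -3/7 → sign −
signature = (0, 3, 0)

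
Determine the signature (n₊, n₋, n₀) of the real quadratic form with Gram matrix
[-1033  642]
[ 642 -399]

step 0: pivot -1033 → sign −
step 1: pivot -3/1033 → sign −
signature = (0, 2, 0)

Answer: (0, 2, 0)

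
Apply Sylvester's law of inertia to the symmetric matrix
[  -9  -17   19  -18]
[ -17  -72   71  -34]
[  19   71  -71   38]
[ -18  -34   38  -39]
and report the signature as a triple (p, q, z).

Answer: (1, 3, 0)

Derivation:
step 0: pivot -9 → sign −
step 1: pivot -359/9 → sign −
step 2: pivot 6/359 → sign +
step 3: pivot -3 → sign −
signature = (1, 3, 0)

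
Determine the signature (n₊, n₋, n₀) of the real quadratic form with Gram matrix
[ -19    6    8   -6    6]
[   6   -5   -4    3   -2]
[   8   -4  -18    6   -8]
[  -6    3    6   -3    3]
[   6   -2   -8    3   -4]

Answer: (1, 4, 0)

Derivation:
step 0: pivot -19 → sign −
step 1: pivot -59/19 → sign −
step 2: pivot -822/59 → sign −
step 3: pivot -12/137 → sign −
step 4: pivot 1/12 → sign +
signature = (1, 4, 0)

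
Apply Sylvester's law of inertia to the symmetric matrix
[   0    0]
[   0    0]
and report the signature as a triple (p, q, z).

Answer: (0, 0, 2)

Derivation:
step 0: row/col 0 already zero → sign 0
step 1: row/col 1 already zero → sign 0
signature = (0, 0, 2)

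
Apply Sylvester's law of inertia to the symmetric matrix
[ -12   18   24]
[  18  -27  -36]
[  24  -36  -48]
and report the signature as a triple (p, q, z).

Answer: (0, 1, 2)

Derivation:
step 0: pivot -12 → sign −
step 1: row/col 1 already zero → sign 0
step 2: row/col 2 already zero → sign 0
signature = (0, 1, 2)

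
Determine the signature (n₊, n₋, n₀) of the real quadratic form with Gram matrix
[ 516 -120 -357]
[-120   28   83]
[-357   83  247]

step 0: pivot 516 → sign +
step 1: pivot 4/43 → sign +
step 2: row/col 2 already zero → sign 0
signature = (2, 0, 1)

Answer: (2, 0, 1)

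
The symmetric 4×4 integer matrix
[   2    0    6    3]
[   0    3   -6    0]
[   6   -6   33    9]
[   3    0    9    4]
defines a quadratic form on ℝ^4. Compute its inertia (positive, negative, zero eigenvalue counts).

Answer: (3, 1, 0)

Derivation:
step 0: pivot 2 → sign +
step 1: pivot 3 → sign +
step 2: pivot 3 → sign +
step 3: pivot -1/2 → sign −
signature = (3, 1, 0)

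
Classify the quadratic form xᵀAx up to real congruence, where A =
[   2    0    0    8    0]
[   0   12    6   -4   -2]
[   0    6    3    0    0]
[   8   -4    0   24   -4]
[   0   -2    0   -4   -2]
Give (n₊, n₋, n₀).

Answer: (3, 1, 1)

Derivation:
step 0: pivot 2 → sign +
step 1: pivot 12 → sign +
step 2: pivot -28/3 → sign −
step 3: pivot 3/7 → sign +
step 4: row/col 4 already zero → sign 0
signature = (3, 1, 1)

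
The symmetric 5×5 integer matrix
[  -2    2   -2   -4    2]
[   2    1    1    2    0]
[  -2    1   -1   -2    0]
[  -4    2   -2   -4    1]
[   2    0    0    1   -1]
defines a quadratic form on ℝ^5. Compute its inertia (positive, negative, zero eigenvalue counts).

step 0: pivot -2 → sign −
step 1: pivot 3 → sign +
step 2: pivot 2/3 → sign +
step 3: pivot -3 → sign −
step 4: pivot 1/3 → sign +
signature = (3, 2, 0)

Answer: (3, 2, 0)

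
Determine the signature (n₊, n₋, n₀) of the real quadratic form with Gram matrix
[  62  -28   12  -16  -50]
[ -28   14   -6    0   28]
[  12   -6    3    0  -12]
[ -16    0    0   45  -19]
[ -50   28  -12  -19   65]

step 0: pivot 62 → sign +
step 1: pivot 42/31 → sign +
step 2: pivot 3/7 → sign +
step 3: pivot 7/3 → sign +
step 4: pivot -6/7 → sign −
signature = (4, 1, 0)

Answer: (4, 1, 0)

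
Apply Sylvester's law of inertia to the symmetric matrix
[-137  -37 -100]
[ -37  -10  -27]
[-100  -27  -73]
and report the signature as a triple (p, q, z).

Answer: (0, 2, 1)

Derivation:
step 0: pivot -137 → sign −
step 1: pivot -1/137 → sign −
step 2: row/col 2 already zero → sign 0
signature = (0, 2, 1)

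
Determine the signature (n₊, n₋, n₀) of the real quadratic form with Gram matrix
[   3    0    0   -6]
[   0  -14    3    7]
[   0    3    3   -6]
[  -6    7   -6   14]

Answer: (2, 2, 0)

Derivation:
step 0: pivot 3 → sign +
step 1: pivot -14 → sign −
step 2: pivot 51/14 → sign +
step 3: pivot -1/17 → sign −
signature = (2, 2, 0)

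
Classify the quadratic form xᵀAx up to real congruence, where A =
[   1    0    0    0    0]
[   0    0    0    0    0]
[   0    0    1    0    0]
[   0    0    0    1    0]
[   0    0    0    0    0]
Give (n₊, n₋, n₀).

Answer: (3, 0, 2)

Derivation:
step 0: pivot 1 → sign +
step 1: pivot 1 → sign +
step 2: pivot 1 → sign +
step 3: row/col 3 already zero → sign 0
step 4: row/col 4 already zero → sign 0
signature = (3, 0, 2)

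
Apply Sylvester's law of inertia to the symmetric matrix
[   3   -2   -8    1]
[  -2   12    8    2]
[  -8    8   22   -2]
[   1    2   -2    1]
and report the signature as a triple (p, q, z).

Answer: (2, 0, 2)

Derivation:
step 0: pivot 3 → sign +
step 1: pivot 32/3 → sign +
step 2: row/col 2 already zero → sign 0
step 3: row/col 3 already zero → sign 0
signature = (2, 0, 2)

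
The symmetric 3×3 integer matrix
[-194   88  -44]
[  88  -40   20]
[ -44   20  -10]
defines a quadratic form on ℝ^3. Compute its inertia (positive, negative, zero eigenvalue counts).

Answer: (0, 2, 1)

Derivation:
step 0: pivot -194 → sign −
step 1: pivot -8/97 → sign −
step 2: row/col 2 already zero → sign 0
signature = (0, 2, 1)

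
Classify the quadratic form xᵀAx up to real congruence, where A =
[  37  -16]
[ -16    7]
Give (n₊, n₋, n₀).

step 0: pivot 37 → sign +
step 1: pivot 3/37 → sign +
signature = (2, 0, 0)

Answer: (2, 0, 0)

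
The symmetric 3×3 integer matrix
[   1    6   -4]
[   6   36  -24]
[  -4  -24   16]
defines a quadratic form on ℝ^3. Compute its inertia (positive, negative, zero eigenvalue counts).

Answer: (1, 0, 2)

Derivation:
step 0: pivot 1 → sign +
step 1: row/col 1 already zero → sign 0
step 2: row/col 2 already zero → sign 0
signature = (1, 0, 2)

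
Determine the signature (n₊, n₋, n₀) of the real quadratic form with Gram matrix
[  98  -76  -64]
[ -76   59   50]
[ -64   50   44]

step 0: pivot 98 → sign +
step 1: pivot 3/49 → sign +
step 2: row/col 2 already zero → sign 0
signature = (2, 0, 1)

Answer: (2, 0, 1)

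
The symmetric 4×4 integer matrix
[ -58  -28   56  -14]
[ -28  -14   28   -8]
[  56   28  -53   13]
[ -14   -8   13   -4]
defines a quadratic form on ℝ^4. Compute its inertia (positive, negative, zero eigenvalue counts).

step 0: pivot -58 → sign −
step 1: pivot -14/29 → sign −
step 2: pivot 3 → sign +
step 3: pivot -3/7 → sign −
signature = (1, 3, 0)

Answer: (1, 3, 0)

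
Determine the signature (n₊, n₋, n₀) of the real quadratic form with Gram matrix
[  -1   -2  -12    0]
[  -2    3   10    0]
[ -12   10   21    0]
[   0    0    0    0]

step 0: pivot -1 → sign −
step 1: pivot 7 → sign +
step 2: pivot -1/7 → sign −
step 3: row/col 3 already zero → sign 0
signature = (1, 2, 1)

Answer: (1, 2, 1)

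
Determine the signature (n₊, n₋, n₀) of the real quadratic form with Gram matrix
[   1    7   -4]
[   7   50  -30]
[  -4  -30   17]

Answer: (2, 1, 0)

Derivation:
step 0: pivot 1 → sign +
step 1: pivot 1 → sign +
step 2: pivot -3 → sign −
signature = (2, 1, 0)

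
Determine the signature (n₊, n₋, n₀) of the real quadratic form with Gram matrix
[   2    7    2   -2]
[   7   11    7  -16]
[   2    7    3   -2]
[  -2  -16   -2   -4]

Answer: (2, 1, 1)

Derivation:
step 0: pivot 2 → sign +
step 1: pivot -27/2 → sign −
step 2: pivot 1 → sign +
step 3: row/col 3 already zero → sign 0
signature = (2, 1, 1)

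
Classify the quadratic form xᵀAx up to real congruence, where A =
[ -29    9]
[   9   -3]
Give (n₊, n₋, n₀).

Answer: (0, 2, 0)

Derivation:
step 0: pivot -29 → sign −
step 1: pivot -6/29 → sign −
signature = (0, 2, 0)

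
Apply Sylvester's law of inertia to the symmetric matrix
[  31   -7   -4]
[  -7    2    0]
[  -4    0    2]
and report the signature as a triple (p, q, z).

step 0: pivot 31 → sign +
step 1: pivot 13/31 → sign +
step 2: pivot -6/13 → sign −
signature = (2, 1, 0)

Answer: (2, 1, 0)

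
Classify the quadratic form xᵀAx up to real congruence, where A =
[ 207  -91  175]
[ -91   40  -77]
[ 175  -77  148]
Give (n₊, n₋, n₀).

step 0: pivot 207 → sign +
step 1: pivot -1/207 → sign −
step 2: pivot 1 → sign +
signature = (2, 1, 0)

Answer: (2, 1, 0)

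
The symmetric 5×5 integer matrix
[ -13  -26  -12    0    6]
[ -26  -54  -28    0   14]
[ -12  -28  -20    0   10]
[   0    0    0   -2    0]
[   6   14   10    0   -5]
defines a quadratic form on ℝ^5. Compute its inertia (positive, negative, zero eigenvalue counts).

Answer: (0, 4, 1)

Derivation:
step 0: pivot -13 → sign −
step 1: pivot -2 → sign −
step 2: pivot -12/13 → sign −
step 3: pivot -2 → sign −
step 4: row/col 4 already zero → sign 0
signature = (0, 4, 1)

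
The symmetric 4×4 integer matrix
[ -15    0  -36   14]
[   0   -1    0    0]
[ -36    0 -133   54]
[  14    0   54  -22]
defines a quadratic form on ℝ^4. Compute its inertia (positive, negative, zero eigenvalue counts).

step 0: pivot -15 → sign −
step 1: pivot -1 → sign −
step 2: pivot -233/5 → sign −
step 3: pivot -2/699 → sign −
signature = (0, 4, 0)

Answer: (0, 4, 0)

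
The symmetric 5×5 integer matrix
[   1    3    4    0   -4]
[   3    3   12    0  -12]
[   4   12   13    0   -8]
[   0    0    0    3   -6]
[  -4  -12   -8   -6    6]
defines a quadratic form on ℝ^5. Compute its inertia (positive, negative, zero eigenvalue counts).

Answer: (2, 3, 0)

Derivation:
step 0: pivot 1 → sign +
step 1: pivot -6 → sign −
step 2: pivot -3 → sign −
step 3: pivot 3 → sign +
step 4: pivot -2/3 → sign −
signature = (2, 3, 0)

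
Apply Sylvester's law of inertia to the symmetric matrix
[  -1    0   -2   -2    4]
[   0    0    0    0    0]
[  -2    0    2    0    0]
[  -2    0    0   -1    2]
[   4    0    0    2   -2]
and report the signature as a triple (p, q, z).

step 0: pivot -1 → sign −
step 1: pivot 6 → sign +
step 2: pivot 1/3 → sign +
step 3: pivot 2 → sign +
step 4: row/col 4 already zero → sign 0
signature = (3, 1, 1)

Answer: (3, 1, 1)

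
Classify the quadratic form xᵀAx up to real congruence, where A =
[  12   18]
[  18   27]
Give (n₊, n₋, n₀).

step 0: pivot 12 → sign +
step 1: row/col 1 already zero → sign 0
signature = (1, 0, 1)

Answer: (1, 0, 1)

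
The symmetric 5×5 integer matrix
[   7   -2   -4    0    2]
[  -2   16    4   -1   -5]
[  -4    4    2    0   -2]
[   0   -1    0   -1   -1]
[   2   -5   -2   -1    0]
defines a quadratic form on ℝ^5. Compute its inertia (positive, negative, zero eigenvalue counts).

Answer: (2, 3, 0)

Derivation:
step 0: pivot 7 → sign +
step 1: pivot 108/7 → sign +
step 2: pivot -22/27 → sign −
step 3: pivot -45/44 → sign −
step 4: pivot -1/5 → sign −
signature = (2, 3, 0)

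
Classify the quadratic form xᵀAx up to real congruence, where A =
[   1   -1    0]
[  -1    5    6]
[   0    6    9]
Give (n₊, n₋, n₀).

Answer: (2, 0, 1)

Derivation:
step 0: pivot 1 → sign +
step 1: pivot 4 → sign +
step 2: row/col 2 already zero → sign 0
signature = (2, 0, 1)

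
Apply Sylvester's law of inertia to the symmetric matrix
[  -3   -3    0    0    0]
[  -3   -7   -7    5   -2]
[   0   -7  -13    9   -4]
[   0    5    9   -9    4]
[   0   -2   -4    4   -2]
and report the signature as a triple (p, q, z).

step 0: pivot -3 → sign −
step 1: pivot -4 → sign −
step 2: pivot -3/4 → sign −
step 3: pivot -8/3 → sign −
step 4: row/col 4 already zero → sign 0
signature = (0, 4, 1)

Answer: (0, 4, 1)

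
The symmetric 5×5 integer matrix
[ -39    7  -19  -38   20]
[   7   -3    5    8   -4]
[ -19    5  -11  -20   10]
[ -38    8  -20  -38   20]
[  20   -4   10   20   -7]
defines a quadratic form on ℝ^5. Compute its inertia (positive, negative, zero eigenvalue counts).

step 0: pivot -39 → sign −
step 1: pivot -68/39 → sign −
step 2: pivot -5/17 → sign −
step 3: pivot 2/5 → sign +
step 4: pivot 3 → sign +
signature = (2, 3, 0)

Answer: (2, 3, 0)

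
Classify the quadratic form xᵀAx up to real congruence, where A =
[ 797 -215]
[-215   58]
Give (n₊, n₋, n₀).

Answer: (2, 0, 0)

Derivation:
step 0: pivot 797 → sign +
step 1: pivot 1/797 → sign +
signature = (2, 0, 0)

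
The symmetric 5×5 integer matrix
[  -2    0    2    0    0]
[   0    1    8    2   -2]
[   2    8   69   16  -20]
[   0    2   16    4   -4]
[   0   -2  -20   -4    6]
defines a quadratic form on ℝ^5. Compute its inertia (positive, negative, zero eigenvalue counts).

Answer: (2, 2, 1)

Derivation:
step 0: pivot -2 → sign −
step 1: pivot 1 → sign +
step 2: pivot 7 → sign +
step 3: pivot -2/7 → sign −
step 4: row/col 4 already zero → sign 0
signature = (2, 2, 1)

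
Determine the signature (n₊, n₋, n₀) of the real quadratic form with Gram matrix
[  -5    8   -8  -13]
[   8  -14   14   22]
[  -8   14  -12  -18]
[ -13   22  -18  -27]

step 0: pivot -5 → sign −
step 1: pivot -6/5 → sign −
step 2: pivot 2 → sign +
step 3: row/col 3 already zero → sign 0
signature = (1, 2, 1)

Answer: (1, 2, 1)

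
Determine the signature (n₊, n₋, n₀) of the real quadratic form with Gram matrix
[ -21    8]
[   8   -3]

Answer: (1, 1, 0)

Derivation:
step 0: pivot -21 → sign −
step 1: pivot 1/21 → sign +
signature = (1, 1, 0)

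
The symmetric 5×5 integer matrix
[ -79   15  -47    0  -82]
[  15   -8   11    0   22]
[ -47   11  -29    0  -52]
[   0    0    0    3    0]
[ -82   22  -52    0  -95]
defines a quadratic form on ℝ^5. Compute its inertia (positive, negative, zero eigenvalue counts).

Answer: (2, 3, 0)

Derivation:
step 0: pivot -79 → sign −
step 1: pivot -407/79 → sign −
step 2: pivot -82/407 → sign −
step 3: pivot 3 → sign +
step 4: pivot 3/41 → sign +
signature = (2, 3, 0)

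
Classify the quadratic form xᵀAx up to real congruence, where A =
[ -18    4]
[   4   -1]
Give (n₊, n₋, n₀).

Answer: (0, 2, 0)

Derivation:
step 0: pivot -18 → sign −
step 1: pivot -1/9 → sign −
signature = (0, 2, 0)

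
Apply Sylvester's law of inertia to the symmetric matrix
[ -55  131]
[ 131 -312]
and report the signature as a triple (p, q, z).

Answer: (1, 1, 0)

Derivation:
step 0: pivot -55 → sign −
step 1: pivot 1/55 → sign +
signature = (1, 1, 0)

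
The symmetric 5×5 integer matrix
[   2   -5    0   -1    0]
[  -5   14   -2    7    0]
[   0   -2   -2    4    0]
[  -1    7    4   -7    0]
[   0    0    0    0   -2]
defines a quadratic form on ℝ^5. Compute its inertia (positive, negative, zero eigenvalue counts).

Answer: (3, 2, 0)

Derivation:
step 0: pivot 2 → sign +
step 1: pivot 3/2 → sign +
step 2: pivot -14/3 → sign −
step 3: pivot 3/7 → sign +
step 4: pivot -2 → sign −
signature = (3, 2, 0)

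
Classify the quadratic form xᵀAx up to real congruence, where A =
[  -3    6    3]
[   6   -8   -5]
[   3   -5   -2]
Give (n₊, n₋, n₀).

step 0: pivot -3 → sign −
step 1: pivot 4 → sign +
step 2: pivot 3/4 → sign +
signature = (2, 1, 0)

Answer: (2, 1, 0)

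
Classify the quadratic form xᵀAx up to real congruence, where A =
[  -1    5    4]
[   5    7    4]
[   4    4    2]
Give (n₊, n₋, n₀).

Answer: (1, 1, 1)

Derivation:
step 0: pivot -1 → sign −
step 1: pivot 32 → sign +
step 2: row/col 2 already zero → sign 0
signature = (1, 1, 1)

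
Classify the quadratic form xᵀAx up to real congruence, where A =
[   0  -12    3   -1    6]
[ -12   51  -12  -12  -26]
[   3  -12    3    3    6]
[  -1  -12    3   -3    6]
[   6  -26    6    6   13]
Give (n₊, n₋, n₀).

step 0: pivot 51 → sign +
step 1: pivot -48/17 → sign −
step 2: pivot 3/16 → sign +
step 3: pivot -2/3 → sign −
step 4: pivot -1/3 → sign −
signature = (2, 3, 0)

Answer: (2, 3, 0)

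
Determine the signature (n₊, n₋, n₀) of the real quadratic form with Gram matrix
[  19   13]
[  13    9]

Answer: (2, 0, 0)

Derivation:
step 0: pivot 19 → sign +
step 1: pivot 2/19 → sign +
signature = (2, 0, 0)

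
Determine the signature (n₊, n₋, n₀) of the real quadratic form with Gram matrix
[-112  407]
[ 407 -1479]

Answer: (1, 1, 0)

Derivation:
step 0: pivot -112 → sign −
step 1: pivot 1/112 → sign +
signature = (1, 1, 0)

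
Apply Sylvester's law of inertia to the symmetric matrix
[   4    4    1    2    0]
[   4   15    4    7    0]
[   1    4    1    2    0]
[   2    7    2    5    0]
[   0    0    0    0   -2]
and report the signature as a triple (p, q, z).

Answer: (3, 2, 0)

Derivation:
step 0: pivot 4 → sign +
step 1: pivot 11 → sign +
step 2: pivot -3/44 → sign −
step 3: pivot 2 → sign +
step 4: pivot -2 → sign −
signature = (3, 2, 0)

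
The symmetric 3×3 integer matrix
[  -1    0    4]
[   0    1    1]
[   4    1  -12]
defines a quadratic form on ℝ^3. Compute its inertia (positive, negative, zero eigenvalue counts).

Answer: (2, 1, 0)

Derivation:
step 0: pivot -1 → sign −
step 1: pivot 1 → sign +
step 2: pivot 3 → sign +
signature = (2, 1, 0)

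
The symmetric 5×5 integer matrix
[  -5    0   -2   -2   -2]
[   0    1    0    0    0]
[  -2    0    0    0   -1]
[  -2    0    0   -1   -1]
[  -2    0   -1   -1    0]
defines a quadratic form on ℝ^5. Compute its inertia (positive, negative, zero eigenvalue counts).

step 0: pivot -5 → sign −
step 1: pivot 1 → sign +
step 2: pivot 4/5 → sign +
step 3: pivot -1 → sign −
step 4: pivot 3/4 → sign +
signature = (3, 2, 0)

Answer: (3, 2, 0)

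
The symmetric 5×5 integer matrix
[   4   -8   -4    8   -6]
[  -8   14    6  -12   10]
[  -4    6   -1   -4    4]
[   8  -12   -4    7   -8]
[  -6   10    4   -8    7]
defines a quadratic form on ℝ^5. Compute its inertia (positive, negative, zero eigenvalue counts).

step 0: pivot 4 → sign +
step 1: pivot -2 → sign −
step 2: pivot -3 → sign −
step 3: pivot -1 → sign −
step 4: row/col 4 already zero → sign 0
signature = (1, 3, 1)

Answer: (1, 3, 1)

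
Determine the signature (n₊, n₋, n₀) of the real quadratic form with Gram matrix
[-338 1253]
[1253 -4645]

Answer: (0, 2, 0)

Derivation:
step 0: pivot -338 → sign −
step 1: pivot -1/338 → sign −
signature = (0, 2, 0)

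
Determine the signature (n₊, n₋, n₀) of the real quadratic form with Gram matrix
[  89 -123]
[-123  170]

Answer: (2, 0, 0)

Derivation:
step 0: pivot 89 → sign +
step 1: pivot 1/89 → sign +
signature = (2, 0, 0)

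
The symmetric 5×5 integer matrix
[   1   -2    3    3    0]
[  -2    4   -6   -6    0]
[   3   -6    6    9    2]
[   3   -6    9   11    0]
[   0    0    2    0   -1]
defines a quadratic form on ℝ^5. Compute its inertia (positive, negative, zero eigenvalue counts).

Answer: (3, 1, 1)

Derivation:
step 0: pivot 1 → sign +
step 1: pivot -3 → sign −
step 2: pivot 2 → sign +
step 3: pivot 1/3 → sign +
step 4: row/col 4 already zero → sign 0
signature = (3, 1, 1)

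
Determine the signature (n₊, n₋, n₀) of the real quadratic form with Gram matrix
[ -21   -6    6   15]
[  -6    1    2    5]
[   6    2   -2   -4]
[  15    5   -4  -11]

Answer: (1, 3, 0)

Derivation:
step 0: pivot -21 → sign −
step 1: pivot 19/7 → sign +
step 2: pivot -6/19 → sign −
step 3: pivot -1/3 → sign −
signature = (1, 3, 0)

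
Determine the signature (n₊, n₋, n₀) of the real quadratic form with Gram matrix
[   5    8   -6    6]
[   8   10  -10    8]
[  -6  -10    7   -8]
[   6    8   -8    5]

Answer: (2, 2, 0)

Derivation:
step 0: pivot 5 → sign +
step 1: pivot -14/5 → sign −
step 2: pivot -1/7 → sign −
step 3: pivot 1 → sign +
signature = (2, 2, 0)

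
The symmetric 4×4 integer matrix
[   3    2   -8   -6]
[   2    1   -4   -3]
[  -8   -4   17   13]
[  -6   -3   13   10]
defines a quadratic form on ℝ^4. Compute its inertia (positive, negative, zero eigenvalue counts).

step 0: pivot 3 → sign +
step 1: pivot -1/3 → sign −
step 2: pivot 1 → sign +
step 3: row/col 3 already zero → sign 0
signature = (2, 1, 1)

Answer: (2, 1, 1)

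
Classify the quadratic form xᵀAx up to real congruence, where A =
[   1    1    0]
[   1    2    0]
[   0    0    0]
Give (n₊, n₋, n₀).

step 0: pivot 1 → sign +
step 1: pivot 1 → sign +
step 2: row/col 2 already zero → sign 0
signature = (2, 0, 1)

Answer: (2, 0, 1)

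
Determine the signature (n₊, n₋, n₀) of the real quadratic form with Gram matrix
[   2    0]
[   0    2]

step 0: pivot 2 → sign +
step 1: pivot 2 → sign +
signature = (2, 0, 0)

Answer: (2, 0, 0)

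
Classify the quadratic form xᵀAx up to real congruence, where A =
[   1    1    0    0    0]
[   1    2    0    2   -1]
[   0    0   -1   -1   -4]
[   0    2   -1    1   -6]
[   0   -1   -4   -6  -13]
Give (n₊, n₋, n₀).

Answer: (3, 2, 0)

Derivation:
step 0: pivot 1 → sign +
step 1: pivot 1 → sign +
step 2: pivot -1 → sign −
step 3: pivot -2 → sign −
step 4: pivot 2 → sign +
signature = (3, 2, 0)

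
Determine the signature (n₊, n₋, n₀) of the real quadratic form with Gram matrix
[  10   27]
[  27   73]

Answer: (2, 0, 0)

Derivation:
step 0: pivot 10 → sign +
step 1: pivot 1/10 → sign +
signature = (2, 0, 0)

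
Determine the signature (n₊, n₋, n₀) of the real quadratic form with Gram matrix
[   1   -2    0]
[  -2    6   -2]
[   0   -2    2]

step 0: pivot 1 → sign +
step 1: pivot 2 → sign +
step 2: row/col 2 already zero → sign 0
signature = (2, 0, 1)

Answer: (2, 0, 1)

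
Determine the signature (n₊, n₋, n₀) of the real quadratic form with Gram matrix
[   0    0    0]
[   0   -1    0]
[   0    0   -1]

Answer: (0, 2, 1)

Derivation:
step 0: pivot -1 → sign −
step 1: pivot -1 → sign −
step 2: row/col 2 already zero → sign 0
signature = (0, 2, 1)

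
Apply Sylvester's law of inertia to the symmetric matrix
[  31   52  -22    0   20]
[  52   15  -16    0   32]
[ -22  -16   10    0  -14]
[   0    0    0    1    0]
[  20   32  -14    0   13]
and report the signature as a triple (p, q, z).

Answer: (3, 2, 0)

Derivation:
step 0: pivot 31 → sign +
step 1: pivot -2239/31 → sign −
step 2: pivot 978/2239 → sign +
step 3: pivot 1 → sign +
step 4: pivot -3/163 → sign −
signature = (3, 2, 0)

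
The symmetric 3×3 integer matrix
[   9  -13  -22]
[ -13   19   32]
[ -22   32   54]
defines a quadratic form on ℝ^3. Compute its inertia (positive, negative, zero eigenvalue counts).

step 0: pivot 9 → sign +
step 1: pivot 2/9 → sign +
step 2: row/col 2 already zero → sign 0
signature = (2, 0, 1)

Answer: (2, 0, 1)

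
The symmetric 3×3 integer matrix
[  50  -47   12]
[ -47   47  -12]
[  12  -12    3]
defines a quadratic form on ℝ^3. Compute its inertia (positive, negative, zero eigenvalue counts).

step 0: pivot 50 → sign +
step 1: pivot 141/50 → sign +
step 2: pivot -3/47 → sign −
signature = (2, 1, 0)

Answer: (2, 1, 0)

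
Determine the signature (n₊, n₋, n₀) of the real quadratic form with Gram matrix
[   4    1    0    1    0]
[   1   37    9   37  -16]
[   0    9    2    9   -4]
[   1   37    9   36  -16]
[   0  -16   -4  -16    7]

Answer: (3, 2, 0)

Derivation:
step 0: pivot 4 → sign +
step 1: pivot 147/4 → sign +
step 2: pivot -10/49 → sign −
step 3: pivot -1 → sign −
step 4: pivot 1/15 → sign +
signature = (3, 2, 0)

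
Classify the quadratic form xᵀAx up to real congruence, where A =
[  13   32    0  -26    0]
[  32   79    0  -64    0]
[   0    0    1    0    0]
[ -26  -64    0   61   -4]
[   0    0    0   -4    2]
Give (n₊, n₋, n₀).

step 0: pivot 13 → sign +
step 1: pivot 3/13 → sign +
step 2: pivot 1 → sign +
step 3: pivot 9 → sign +
step 4: pivot 2/9 → sign +
signature = (5, 0, 0)

Answer: (5, 0, 0)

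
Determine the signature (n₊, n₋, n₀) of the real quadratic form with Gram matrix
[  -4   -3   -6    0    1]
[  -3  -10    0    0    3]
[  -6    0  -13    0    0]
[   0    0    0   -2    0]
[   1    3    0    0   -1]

Answer: (0, 5, 0)

Derivation:
step 0: pivot -4 → sign −
step 1: pivot -31/4 → sign −
step 2: pivot -43/31 → sign −
step 3: pivot -2 → sign −
step 4: pivot -3/43 → sign −
signature = (0, 5, 0)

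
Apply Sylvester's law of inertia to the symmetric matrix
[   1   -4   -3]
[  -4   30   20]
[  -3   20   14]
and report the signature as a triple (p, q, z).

Answer: (3, 0, 0)

Derivation:
step 0: pivot 1 → sign +
step 1: pivot 14 → sign +
step 2: pivot 3/7 → sign +
signature = (3, 0, 0)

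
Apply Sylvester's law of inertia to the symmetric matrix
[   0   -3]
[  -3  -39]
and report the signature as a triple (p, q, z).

Answer: (1, 1, 0)

Derivation:
step 0: pivot -39 → sign −
step 1: pivot 3/13 → sign +
signature = (1, 1, 0)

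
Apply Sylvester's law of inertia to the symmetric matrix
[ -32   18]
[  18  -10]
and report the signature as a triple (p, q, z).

Answer: (1, 1, 0)

Derivation:
step 0: pivot -32 → sign −
step 1: pivot 1/8 → sign +
signature = (1, 1, 0)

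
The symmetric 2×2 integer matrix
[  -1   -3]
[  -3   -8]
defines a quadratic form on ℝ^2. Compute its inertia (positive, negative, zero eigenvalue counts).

step 0: pivot -1 → sign −
step 1: pivot 1 → sign +
signature = (1, 1, 0)

Answer: (1, 1, 0)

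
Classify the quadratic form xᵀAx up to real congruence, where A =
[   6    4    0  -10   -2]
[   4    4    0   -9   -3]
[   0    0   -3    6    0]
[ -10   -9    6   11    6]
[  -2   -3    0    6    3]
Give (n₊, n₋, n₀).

step 0: pivot 6 → sign +
step 1: pivot 4/3 → sign +
step 2: pivot -3 → sign −
step 3: pivot 9/4 → sign +
step 4: pivot 2/9 → sign +
signature = (4, 1, 0)

Answer: (4, 1, 0)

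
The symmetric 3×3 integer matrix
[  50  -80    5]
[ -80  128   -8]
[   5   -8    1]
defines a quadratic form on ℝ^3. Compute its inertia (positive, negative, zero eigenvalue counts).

Answer: (2, 0, 1)

Derivation:
step 0: pivot 50 → sign +
step 1: pivot 1/2 → sign +
step 2: row/col 2 already zero → sign 0
signature = (2, 0, 1)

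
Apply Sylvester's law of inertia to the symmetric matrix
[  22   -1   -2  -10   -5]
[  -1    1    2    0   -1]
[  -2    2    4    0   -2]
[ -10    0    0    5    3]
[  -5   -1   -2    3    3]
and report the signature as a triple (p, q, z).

Answer: (4, 0, 1)

Derivation:
step 0: pivot 22 → sign +
step 1: pivot 21/22 → sign +
step 2: pivot 5/21 → sign +
step 3: pivot 1/5 → sign +
step 4: row/col 4 already zero → sign 0
signature = (4, 0, 1)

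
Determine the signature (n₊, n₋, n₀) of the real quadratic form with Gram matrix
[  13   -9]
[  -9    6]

Answer: (1, 1, 0)

Derivation:
step 0: pivot 13 → sign +
step 1: pivot -3/13 → sign −
signature = (1, 1, 0)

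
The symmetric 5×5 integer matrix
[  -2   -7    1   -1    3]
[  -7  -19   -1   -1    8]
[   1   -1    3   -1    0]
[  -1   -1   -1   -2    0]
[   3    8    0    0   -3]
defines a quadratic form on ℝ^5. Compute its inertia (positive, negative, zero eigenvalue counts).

Answer: (2, 3, 0)

Derivation:
step 0: pivot -2 → sign −
step 1: pivot 11/2 → sign +
step 2: pivot -2/11 → sign −
step 3: pivot -1 → sign −
step 4: pivot 6 → sign +
signature = (2, 3, 0)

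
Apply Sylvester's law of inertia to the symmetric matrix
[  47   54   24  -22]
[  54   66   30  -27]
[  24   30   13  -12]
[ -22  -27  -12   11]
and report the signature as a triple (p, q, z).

Answer: (3, 1, 0)

Derivation:
step 0: pivot 47 → sign +
step 1: pivot 186/47 → sign +
step 2: pivot -23/31 → sign −
step 3: pivot 3/46 → sign +
signature = (3, 1, 0)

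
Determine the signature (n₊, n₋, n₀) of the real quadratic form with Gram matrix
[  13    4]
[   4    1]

Answer: (1, 1, 0)

Derivation:
step 0: pivot 13 → sign +
step 1: pivot -3/13 → sign −
signature = (1, 1, 0)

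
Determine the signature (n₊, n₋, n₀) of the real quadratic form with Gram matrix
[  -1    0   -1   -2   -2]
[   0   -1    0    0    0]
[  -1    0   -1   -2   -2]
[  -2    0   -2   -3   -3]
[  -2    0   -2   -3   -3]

step 0: pivot -1 → sign −
step 1: pivot -1 → sign −
step 2: pivot 1 → sign +
step 3: row/col 3 already zero → sign 0
step 4: row/col 4 already zero → sign 0
signature = (1, 2, 2)

Answer: (1, 2, 2)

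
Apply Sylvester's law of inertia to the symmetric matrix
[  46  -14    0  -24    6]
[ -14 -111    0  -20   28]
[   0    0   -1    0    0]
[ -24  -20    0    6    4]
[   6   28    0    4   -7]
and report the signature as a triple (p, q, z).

step 0: pivot 46 → sign +
step 1: pivot -2651/23 → sign −
step 2: pivot -1 → sign −
step 3: pivot -142/2651 → sign −
step 4: pivot 1/71 → sign +
signature = (2, 3, 0)

Answer: (2, 3, 0)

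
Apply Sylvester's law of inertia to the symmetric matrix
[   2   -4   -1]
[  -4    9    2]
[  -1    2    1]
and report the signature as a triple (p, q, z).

step 0: pivot 2 → sign +
step 1: pivot 1 → sign +
step 2: pivot 1/2 → sign +
signature = (3, 0, 0)

Answer: (3, 0, 0)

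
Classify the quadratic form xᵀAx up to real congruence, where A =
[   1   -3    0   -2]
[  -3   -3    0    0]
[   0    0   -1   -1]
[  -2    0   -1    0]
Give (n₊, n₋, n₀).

Answer: (1, 2, 1)

Derivation:
step 0: pivot 1 → sign +
step 1: pivot -12 → sign −
step 2: pivot -1 → sign −
step 3: row/col 3 already zero → sign 0
signature = (1, 2, 1)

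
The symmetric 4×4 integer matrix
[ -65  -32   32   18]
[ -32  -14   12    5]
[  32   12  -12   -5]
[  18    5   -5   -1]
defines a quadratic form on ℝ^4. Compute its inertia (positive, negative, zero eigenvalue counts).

step 0: pivot -65 → sign −
step 1: pivot 114/65 → sign +
step 2: pivot -244/57 → sign −
step 3: pivot 3/244 → sign +
signature = (2, 2, 0)

Answer: (2, 2, 0)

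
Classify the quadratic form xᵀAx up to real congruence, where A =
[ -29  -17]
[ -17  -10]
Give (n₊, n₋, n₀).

step 0: pivot -29 → sign −
step 1: pivot -1/29 → sign −
signature = (0, 2, 0)

Answer: (0, 2, 0)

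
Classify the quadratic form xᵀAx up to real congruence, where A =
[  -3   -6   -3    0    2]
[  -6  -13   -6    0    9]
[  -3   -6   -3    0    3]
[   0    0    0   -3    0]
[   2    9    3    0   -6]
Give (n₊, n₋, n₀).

Answer: (1, 4, 0)

Derivation:
step 0: pivot -3 → sign −
step 1: pivot -1 → sign −
step 2: pivot -3 → sign −
step 3: pivot 61/3 → sign +
step 4: pivot -3/61 → sign −
signature = (1, 4, 0)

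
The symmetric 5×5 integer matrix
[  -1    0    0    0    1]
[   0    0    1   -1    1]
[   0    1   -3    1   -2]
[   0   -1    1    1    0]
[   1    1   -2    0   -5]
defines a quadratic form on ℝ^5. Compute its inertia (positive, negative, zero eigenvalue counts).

step 0: pivot -1 → sign −
step 1: pivot -3 → sign −
step 2: pivot 1/3 → sign +
step 3: pivot -3 → sign −
step 4: row/col 4 already zero → sign 0
signature = (1, 3, 1)

Answer: (1, 3, 1)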